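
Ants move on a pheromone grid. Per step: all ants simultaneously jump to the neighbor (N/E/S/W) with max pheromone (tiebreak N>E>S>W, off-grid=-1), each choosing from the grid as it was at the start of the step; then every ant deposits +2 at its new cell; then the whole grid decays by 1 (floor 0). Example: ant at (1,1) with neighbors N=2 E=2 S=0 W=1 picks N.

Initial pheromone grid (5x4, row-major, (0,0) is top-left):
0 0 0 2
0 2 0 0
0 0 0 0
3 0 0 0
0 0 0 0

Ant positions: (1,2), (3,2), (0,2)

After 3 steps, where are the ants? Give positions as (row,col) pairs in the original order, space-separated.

Step 1: ant0:(1,2)->W->(1,1) | ant1:(3,2)->N->(2,2) | ant2:(0,2)->E->(0,3)
  grid max=3 at (0,3)
Step 2: ant0:(1,1)->N->(0,1) | ant1:(2,2)->N->(1,2) | ant2:(0,3)->S->(1,3)
  grid max=2 at (0,3)
Step 3: ant0:(0,1)->S->(1,1) | ant1:(1,2)->W->(1,1) | ant2:(1,3)->N->(0,3)
  grid max=5 at (1,1)

(1,1) (1,1) (0,3)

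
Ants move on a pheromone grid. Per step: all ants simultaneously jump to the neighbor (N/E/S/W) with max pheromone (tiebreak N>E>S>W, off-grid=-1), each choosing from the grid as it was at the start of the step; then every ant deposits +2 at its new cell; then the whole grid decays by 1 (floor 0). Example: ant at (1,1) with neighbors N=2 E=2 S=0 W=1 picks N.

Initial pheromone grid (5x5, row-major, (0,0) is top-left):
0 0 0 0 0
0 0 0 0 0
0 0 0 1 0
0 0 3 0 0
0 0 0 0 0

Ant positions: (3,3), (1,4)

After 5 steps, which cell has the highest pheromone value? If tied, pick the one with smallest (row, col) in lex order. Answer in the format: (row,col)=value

Step 1: ant0:(3,3)->W->(3,2) | ant1:(1,4)->N->(0,4)
  grid max=4 at (3,2)
Step 2: ant0:(3,2)->N->(2,2) | ant1:(0,4)->S->(1,4)
  grid max=3 at (3,2)
Step 3: ant0:(2,2)->S->(3,2) | ant1:(1,4)->N->(0,4)
  grid max=4 at (3,2)
Step 4: ant0:(3,2)->N->(2,2) | ant1:(0,4)->S->(1,4)
  grid max=3 at (3,2)
Step 5: ant0:(2,2)->S->(3,2) | ant1:(1,4)->N->(0,4)
  grid max=4 at (3,2)
Final grid:
  0 0 0 0 1
  0 0 0 0 0
  0 0 0 0 0
  0 0 4 0 0
  0 0 0 0 0
Max pheromone 4 at (3,2)

Answer: (3,2)=4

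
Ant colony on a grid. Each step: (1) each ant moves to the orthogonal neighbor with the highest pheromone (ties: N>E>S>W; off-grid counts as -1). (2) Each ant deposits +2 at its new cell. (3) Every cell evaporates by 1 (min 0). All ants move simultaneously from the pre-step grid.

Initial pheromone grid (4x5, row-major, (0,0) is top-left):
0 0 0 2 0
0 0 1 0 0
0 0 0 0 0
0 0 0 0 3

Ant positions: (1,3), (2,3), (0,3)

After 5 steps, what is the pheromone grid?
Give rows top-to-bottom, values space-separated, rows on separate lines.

After step 1: ants at (0,3),(1,3),(0,4)
  0 0 0 3 1
  0 0 0 1 0
  0 0 0 0 0
  0 0 0 0 2
After step 2: ants at (0,4),(0,3),(0,3)
  0 0 0 6 2
  0 0 0 0 0
  0 0 0 0 0
  0 0 0 0 1
After step 3: ants at (0,3),(0,4),(0,4)
  0 0 0 7 5
  0 0 0 0 0
  0 0 0 0 0
  0 0 0 0 0
After step 4: ants at (0,4),(0,3),(0,3)
  0 0 0 10 6
  0 0 0 0 0
  0 0 0 0 0
  0 0 0 0 0
After step 5: ants at (0,3),(0,4),(0,4)
  0 0 0 11 9
  0 0 0 0 0
  0 0 0 0 0
  0 0 0 0 0

0 0 0 11 9
0 0 0 0 0
0 0 0 0 0
0 0 0 0 0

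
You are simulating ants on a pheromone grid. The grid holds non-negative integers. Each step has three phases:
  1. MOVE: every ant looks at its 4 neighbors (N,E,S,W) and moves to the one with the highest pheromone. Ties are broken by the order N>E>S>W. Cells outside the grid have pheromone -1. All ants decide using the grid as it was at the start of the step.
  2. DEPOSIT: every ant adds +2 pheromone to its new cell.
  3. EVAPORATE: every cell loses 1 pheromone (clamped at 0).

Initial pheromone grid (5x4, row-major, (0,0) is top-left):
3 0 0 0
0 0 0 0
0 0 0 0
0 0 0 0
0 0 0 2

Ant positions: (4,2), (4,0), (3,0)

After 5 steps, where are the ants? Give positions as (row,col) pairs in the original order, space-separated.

Step 1: ant0:(4,2)->E->(4,3) | ant1:(4,0)->N->(3,0) | ant2:(3,0)->N->(2,0)
  grid max=3 at (4,3)
Step 2: ant0:(4,3)->N->(3,3) | ant1:(3,0)->N->(2,0) | ant2:(2,0)->S->(3,0)
  grid max=2 at (2,0)
Step 3: ant0:(3,3)->S->(4,3) | ant1:(2,0)->S->(3,0) | ant2:(3,0)->N->(2,0)
  grid max=3 at (2,0)
Step 4: ant0:(4,3)->N->(3,3) | ant1:(3,0)->N->(2,0) | ant2:(2,0)->S->(3,0)
  grid max=4 at (2,0)
Step 5: ant0:(3,3)->S->(4,3) | ant1:(2,0)->S->(3,0) | ant2:(3,0)->N->(2,0)
  grid max=5 at (2,0)

(4,3) (3,0) (2,0)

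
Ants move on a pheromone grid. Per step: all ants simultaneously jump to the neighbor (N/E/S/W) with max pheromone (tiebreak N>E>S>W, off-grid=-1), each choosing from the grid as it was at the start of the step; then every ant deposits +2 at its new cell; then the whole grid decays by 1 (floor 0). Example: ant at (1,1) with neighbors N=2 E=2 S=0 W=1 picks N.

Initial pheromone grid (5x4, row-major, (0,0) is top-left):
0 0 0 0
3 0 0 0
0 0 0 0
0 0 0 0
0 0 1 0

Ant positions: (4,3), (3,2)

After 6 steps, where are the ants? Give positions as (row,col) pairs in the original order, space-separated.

Step 1: ant0:(4,3)->W->(4,2) | ant1:(3,2)->S->(4,2)
  grid max=4 at (4,2)
Step 2: ant0:(4,2)->N->(3,2) | ant1:(4,2)->N->(3,2)
  grid max=3 at (3,2)
Step 3: ant0:(3,2)->S->(4,2) | ant1:(3,2)->S->(4,2)
  grid max=6 at (4,2)
Step 4: ant0:(4,2)->N->(3,2) | ant1:(4,2)->N->(3,2)
  grid max=5 at (3,2)
Step 5: ant0:(3,2)->S->(4,2) | ant1:(3,2)->S->(4,2)
  grid max=8 at (4,2)
Step 6: ant0:(4,2)->N->(3,2) | ant1:(4,2)->N->(3,2)
  grid max=7 at (3,2)

(3,2) (3,2)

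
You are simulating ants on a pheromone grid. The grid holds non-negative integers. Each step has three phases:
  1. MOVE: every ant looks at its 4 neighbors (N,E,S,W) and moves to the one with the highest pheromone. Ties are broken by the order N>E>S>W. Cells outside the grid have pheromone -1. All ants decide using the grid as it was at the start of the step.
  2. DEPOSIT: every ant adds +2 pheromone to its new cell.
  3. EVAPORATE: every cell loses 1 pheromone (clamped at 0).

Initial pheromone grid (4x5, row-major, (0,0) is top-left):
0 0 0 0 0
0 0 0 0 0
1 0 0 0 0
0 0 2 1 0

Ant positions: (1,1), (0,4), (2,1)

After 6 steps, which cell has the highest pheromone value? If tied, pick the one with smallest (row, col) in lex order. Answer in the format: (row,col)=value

Answer: (0,4)=5

Derivation:
Step 1: ant0:(1,1)->N->(0,1) | ant1:(0,4)->S->(1,4) | ant2:(2,1)->W->(2,0)
  grid max=2 at (2,0)
Step 2: ant0:(0,1)->E->(0,2) | ant1:(1,4)->N->(0,4) | ant2:(2,0)->N->(1,0)
  grid max=1 at (0,2)
Step 3: ant0:(0,2)->E->(0,3) | ant1:(0,4)->S->(1,4) | ant2:(1,0)->S->(2,0)
  grid max=2 at (2,0)
Step 4: ant0:(0,3)->E->(0,4) | ant1:(1,4)->N->(0,4) | ant2:(2,0)->N->(1,0)
  grid max=3 at (0,4)
Step 5: ant0:(0,4)->S->(1,4) | ant1:(0,4)->S->(1,4) | ant2:(1,0)->S->(2,0)
  grid max=3 at (1,4)
Step 6: ant0:(1,4)->N->(0,4) | ant1:(1,4)->N->(0,4) | ant2:(2,0)->N->(1,0)
  grid max=5 at (0,4)
Final grid:
  0 0 0 0 5
  1 0 0 0 2
  1 0 0 0 0
  0 0 0 0 0
Max pheromone 5 at (0,4)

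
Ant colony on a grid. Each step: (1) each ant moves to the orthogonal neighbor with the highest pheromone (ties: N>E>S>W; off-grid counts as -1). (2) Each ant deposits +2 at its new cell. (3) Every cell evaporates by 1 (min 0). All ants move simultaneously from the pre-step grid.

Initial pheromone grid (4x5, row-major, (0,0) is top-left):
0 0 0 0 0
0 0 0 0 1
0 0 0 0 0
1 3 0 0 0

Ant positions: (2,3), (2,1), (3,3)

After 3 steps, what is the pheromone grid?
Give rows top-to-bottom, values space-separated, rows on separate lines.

After step 1: ants at (1,3),(3,1),(2,3)
  0 0 0 0 0
  0 0 0 1 0
  0 0 0 1 0
  0 4 0 0 0
After step 2: ants at (2,3),(2,1),(1,3)
  0 0 0 0 0
  0 0 0 2 0
  0 1 0 2 0
  0 3 0 0 0
After step 3: ants at (1,3),(3,1),(2,3)
  0 0 0 0 0
  0 0 0 3 0
  0 0 0 3 0
  0 4 0 0 0

0 0 0 0 0
0 0 0 3 0
0 0 0 3 0
0 4 0 0 0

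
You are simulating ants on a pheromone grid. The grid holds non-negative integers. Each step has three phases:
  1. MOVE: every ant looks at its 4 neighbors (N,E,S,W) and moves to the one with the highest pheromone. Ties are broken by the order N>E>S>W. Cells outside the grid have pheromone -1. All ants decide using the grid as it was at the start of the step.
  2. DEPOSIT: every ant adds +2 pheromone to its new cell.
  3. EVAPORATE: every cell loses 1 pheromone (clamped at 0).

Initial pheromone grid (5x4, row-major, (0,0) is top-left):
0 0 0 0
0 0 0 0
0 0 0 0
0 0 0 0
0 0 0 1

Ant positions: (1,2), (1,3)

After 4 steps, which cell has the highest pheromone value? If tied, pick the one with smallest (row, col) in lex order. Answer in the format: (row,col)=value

Step 1: ant0:(1,2)->N->(0,2) | ant1:(1,3)->N->(0,3)
  grid max=1 at (0,2)
Step 2: ant0:(0,2)->E->(0,3) | ant1:(0,3)->W->(0,2)
  grid max=2 at (0,2)
Step 3: ant0:(0,3)->W->(0,2) | ant1:(0,2)->E->(0,3)
  grid max=3 at (0,2)
Step 4: ant0:(0,2)->E->(0,3) | ant1:(0,3)->W->(0,2)
  grid max=4 at (0,2)
Final grid:
  0 0 4 4
  0 0 0 0
  0 0 0 0
  0 0 0 0
  0 0 0 0
Max pheromone 4 at (0,2)

Answer: (0,2)=4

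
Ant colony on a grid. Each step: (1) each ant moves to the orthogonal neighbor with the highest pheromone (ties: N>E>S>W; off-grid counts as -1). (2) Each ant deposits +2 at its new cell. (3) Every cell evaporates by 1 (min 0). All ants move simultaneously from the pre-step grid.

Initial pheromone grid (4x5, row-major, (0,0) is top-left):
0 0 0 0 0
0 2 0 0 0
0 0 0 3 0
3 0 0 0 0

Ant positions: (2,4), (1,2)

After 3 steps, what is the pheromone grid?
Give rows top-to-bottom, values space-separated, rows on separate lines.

After step 1: ants at (2,3),(1,1)
  0 0 0 0 0
  0 3 0 0 0
  0 0 0 4 0
  2 0 0 0 0
After step 2: ants at (1,3),(0,1)
  0 1 0 0 0
  0 2 0 1 0
  0 0 0 3 0
  1 0 0 0 0
After step 3: ants at (2,3),(1,1)
  0 0 0 0 0
  0 3 0 0 0
  0 0 0 4 0
  0 0 0 0 0

0 0 0 0 0
0 3 0 0 0
0 0 0 4 0
0 0 0 0 0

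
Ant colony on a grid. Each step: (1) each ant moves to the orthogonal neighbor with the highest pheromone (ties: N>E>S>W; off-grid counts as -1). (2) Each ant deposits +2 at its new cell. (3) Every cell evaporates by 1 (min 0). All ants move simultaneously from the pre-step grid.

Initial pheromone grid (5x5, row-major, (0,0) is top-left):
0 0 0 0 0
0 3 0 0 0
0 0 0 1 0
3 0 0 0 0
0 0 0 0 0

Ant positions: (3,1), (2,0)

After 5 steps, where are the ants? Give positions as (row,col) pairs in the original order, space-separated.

Step 1: ant0:(3,1)->W->(3,0) | ant1:(2,0)->S->(3,0)
  grid max=6 at (3,0)
Step 2: ant0:(3,0)->N->(2,0) | ant1:(3,0)->N->(2,0)
  grid max=5 at (3,0)
Step 3: ant0:(2,0)->S->(3,0) | ant1:(2,0)->S->(3,0)
  grid max=8 at (3,0)
Step 4: ant0:(3,0)->N->(2,0) | ant1:(3,0)->N->(2,0)
  grid max=7 at (3,0)
Step 5: ant0:(2,0)->S->(3,0) | ant1:(2,0)->S->(3,0)
  grid max=10 at (3,0)

(3,0) (3,0)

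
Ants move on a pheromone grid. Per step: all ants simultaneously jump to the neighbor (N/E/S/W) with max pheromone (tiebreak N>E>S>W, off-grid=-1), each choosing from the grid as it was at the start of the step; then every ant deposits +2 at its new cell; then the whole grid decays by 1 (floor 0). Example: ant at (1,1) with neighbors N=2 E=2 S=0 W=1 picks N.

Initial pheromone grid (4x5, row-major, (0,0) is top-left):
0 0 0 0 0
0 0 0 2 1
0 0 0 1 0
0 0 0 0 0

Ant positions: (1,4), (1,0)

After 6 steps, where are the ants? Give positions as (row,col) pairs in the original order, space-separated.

Step 1: ant0:(1,4)->W->(1,3) | ant1:(1,0)->N->(0,0)
  grid max=3 at (1,3)
Step 2: ant0:(1,3)->N->(0,3) | ant1:(0,0)->E->(0,1)
  grid max=2 at (1,3)
Step 3: ant0:(0,3)->S->(1,3) | ant1:(0,1)->E->(0,2)
  grid max=3 at (1,3)
Step 4: ant0:(1,3)->N->(0,3) | ant1:(0,2)->E->(0,3)
  grid max=3 at (0,3)
Step 5: ant0:(0,3)->S->(1,3) | ant1:(0,3)->S->(1,3)
  grid max=5 at (1,3)
Step 6: ant0:(1,3)->N->(0,3) | ant1:(1,3)->N->(0,3)
  grid max=5 at (0,3)

(0,3) (0,3)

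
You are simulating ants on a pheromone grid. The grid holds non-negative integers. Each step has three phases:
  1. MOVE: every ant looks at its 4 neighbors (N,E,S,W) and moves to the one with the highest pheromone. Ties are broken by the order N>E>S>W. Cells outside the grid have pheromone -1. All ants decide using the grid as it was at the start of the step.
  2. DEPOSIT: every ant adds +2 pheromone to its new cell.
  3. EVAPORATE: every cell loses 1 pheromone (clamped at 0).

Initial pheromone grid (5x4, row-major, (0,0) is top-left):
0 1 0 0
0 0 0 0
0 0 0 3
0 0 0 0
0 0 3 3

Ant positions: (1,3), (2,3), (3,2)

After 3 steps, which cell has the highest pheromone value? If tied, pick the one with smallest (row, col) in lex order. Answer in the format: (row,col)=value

Answer: (2,3)=6

Derivation:
Step 1: ant0:(1,3)->S->(2,3) | ant1:(2,3)->N->(1,3) | ant2:(3,2)->S->(4,2)
  grid max=4 at (2,3)
Step 2: ant0:(2,3)->N->(1,3) | ant1:(1,3)->S->(2,3) | ant2:(4,2)->E->(4,3)
  grid max=5 at (2,3)
Step 3: ant0:(1,3)->S->(2,3) | ant1:(2,3)->N->(1,3) | ant2:(4,3)->W->(4,2)
  grid max=6 at (2,3)
Final grid:
  0 0 0 0
  0 0 0 3
  0 0 0 6
  0 0 0 0
  0 0 4 2
Max pheromone 6 at (2,3)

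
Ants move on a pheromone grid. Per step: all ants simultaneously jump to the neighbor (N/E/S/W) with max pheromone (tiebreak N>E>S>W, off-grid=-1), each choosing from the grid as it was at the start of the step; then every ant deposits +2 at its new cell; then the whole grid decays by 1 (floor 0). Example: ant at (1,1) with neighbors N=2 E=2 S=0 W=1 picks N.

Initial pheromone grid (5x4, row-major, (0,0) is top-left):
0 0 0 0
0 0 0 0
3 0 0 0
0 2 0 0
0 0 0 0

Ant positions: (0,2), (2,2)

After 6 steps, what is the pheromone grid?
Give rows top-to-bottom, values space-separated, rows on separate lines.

After step 1: ants at (0,3),(1,2)
  0 0 0 1
  0 0 1 0
  2 0 0 0
  0 1 0 0
  0 0 0 0
After step 2: ants at (1,3),(0,2)
  0 0 1 0
  0 0 0 1
  1 0 0 0
  0 0 0 0
  0 0 0 0
After step 3: ants at (0,3),(0,3)
  0 0 0 3
  0 0 0 0
  0 0 0 0
  0 0 0 0
  0 0 0 0
After step 4: ants at (1,3),(1,3)
  0 0 0 2
  0 0 0 3
  0 0 0 0
  0 0 0 0
  0 0 0 0
After step 5: ants at (0,3),(0,3)
  0 0 0 5
  0 0 0 2
  0 0 0 0
  0 0 0 0
  0 0 0 0
After step 6: ants at (1,3),(1,3)
  0 0 0 4
  0 0 0 5
  0 0 0 0
  0 0 0 0
  0 0 0 0

0 0 0 4
0 0 0 5
0 0 0 0
0 0 0 0
0 0 0 0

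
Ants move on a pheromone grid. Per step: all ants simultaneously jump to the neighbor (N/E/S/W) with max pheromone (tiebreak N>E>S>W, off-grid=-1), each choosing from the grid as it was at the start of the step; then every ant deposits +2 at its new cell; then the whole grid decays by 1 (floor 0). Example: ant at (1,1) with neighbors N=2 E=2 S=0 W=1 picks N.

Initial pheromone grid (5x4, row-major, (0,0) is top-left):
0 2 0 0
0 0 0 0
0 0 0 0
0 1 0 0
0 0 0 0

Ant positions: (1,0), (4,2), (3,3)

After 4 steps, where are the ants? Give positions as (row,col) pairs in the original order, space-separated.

Step 1: ant0:(1,0)->N->(0,0) | ant1:(4,2)->N->(3,2) | ant2:(3,3)->N->(2,3)
  grid max=1 at (0,0)
Step 2: ant0:(0,0)->E->(0,1) | ant1:(3,2)->N->(2,2) | ant2:(2,3)->N->(1,3)
  grid max=2 at (0,1)
Step 3: ant0:(0,1)->E->(0,2) | ant1:(2,2)->N->(1,2) | ant2:(1,3)->N->(0,3)
  grid max=1 at (0,1)
Step 4: ant0:(0,2)->E->(0,3) | ant1:(1,2)->N->(0,2) | ant2:(0,3)->W->(0,2)
  grid max=4 at (0,2)

(0,3) (0,2) (0,2)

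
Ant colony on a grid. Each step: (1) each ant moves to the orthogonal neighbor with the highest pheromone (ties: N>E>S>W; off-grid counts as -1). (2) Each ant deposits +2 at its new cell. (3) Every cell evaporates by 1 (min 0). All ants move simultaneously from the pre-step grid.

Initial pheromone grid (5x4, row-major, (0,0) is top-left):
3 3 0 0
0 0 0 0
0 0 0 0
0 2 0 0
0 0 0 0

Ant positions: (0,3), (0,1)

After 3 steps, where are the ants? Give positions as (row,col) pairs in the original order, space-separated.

Step 1: ant0:(0,3)->S->(1,3) | ant1:(0,1)->W->(0,0)
  grid max=4 at (0,0)
Step 2: ant0:(1,3)->N->(0,3) | ant1:(0,0)->E->(0,1)
  grid max=3 at (0,0)
Step 3: ant0:(0,3)->S->(1,3) | ant1:(0,1)->W->(0,0)
  grid max=4 at (0,0)

(1,3) (0,0)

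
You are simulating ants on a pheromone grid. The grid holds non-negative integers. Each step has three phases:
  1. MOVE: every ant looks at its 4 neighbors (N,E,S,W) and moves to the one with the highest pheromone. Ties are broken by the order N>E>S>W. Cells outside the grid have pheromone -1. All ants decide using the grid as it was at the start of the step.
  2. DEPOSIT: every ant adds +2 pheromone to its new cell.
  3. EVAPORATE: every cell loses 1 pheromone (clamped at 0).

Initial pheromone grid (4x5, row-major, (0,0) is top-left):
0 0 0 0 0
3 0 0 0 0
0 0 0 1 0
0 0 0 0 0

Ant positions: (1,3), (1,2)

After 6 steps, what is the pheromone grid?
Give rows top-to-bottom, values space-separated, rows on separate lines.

After step 1: ants at (2,3),(0,2)
  0 0 1 0 0
  2 0 0 0 0
  0 0 0 2 0
  0 0 0 0 0
After step 2: ants at (1,3),(0,3)
  0 0 0 1 0
  1 0 0 1 0
  0 0 0 1 0
  0 0 0 0 0
After step 3: ants at (0,3),(1,3)
  0 0 0 2 0
  0 0 0 2 0
  0 0 0 0 0
  0 0 0 0 0
After step 4: ants at (1,3),(0,3)
  0 0 0 3 0
  0 0 0 3 0
  0 0 0 0 0
  0 0 0 0 0
After step 5: ants at (0,3),(1,3)
  0 0 0 4 0
  0 0 0 4 0
  0 0 0 0 0
  0 0 0 0 0
After step 6: ants at (1,3),(0,3)
  0 0 0 5 0
  0 0 0 5 0
  0 0 0 0 0
  0 0 0 0 0

0 0 0 5 0
0 0 0 5 0
0 0 0 0 0
0 0 0 0 0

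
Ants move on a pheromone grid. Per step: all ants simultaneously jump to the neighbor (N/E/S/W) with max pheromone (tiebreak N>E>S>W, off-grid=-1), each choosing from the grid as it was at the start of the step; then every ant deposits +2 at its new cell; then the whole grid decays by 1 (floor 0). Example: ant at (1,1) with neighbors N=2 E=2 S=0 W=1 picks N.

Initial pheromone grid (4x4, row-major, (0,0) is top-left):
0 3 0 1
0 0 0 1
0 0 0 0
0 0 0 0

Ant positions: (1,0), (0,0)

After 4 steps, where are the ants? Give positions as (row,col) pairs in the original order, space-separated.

Step 1: ant0:(1,0)->N->(0,0) | ant1:(0,0)->E->(0,1)
  grid max=4 at (0,1)
Step 2: ant0:(0,0)->E->(0,1) | ant1:(0,1)->W->(0,0)
  grid max=5 at (0,1)
Step 3: ant0:(0,1)->W->(0,0) | ant1:(0,0)->E->(0,1)
  grid max=6 at (0,1)
Step 4: ant0:(0,0)->E->(0,1) | ant1:(0,1)->W->(0,0)
  grid max=7 at (0,1)

(0,1) (0,0)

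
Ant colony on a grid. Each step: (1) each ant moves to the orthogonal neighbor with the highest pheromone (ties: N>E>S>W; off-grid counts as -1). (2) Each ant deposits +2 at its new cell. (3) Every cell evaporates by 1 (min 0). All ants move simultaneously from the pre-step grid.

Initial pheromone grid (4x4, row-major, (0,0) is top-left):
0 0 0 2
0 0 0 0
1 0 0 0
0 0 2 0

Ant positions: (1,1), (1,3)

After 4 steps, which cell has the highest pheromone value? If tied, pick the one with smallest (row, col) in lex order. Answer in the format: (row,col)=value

Step 1: ant0:(1,1)->N->(0,1) | ant1:(1,3)->N->(0,3)
  grid max=3 at (0,3)
Step 2: ant0:(0,1)->E->(0,2) | ant1:(0,3)->S->(1,3)
  grid max=2 at (0,3)
Step 3: ant0:(0,2)->E->(0,3) | ant1:(1,3)->N->(0,3)
  grid max=5 at (0,3)
Step 4: ant0:(0,3)->S->(1,3) | ant1:(0,3)->S->(1,3)
  grid max=4 at (0,3)
Final grid:
  0 0 0 4
  0 0 0 3
  0 0 0 0
  0 0 0 0
Max pheromone 4 at (0,3)

Answer: (0,3)=4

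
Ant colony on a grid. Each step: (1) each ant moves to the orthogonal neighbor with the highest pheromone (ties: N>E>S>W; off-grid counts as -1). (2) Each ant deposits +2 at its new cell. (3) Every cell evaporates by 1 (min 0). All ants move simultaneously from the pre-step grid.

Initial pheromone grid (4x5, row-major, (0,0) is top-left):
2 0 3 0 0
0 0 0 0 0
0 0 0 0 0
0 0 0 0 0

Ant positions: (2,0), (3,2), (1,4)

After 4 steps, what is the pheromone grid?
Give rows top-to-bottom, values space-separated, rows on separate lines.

After step 1: ants at (1,0),(2,2),(0,4)
  1 0 2 0 1
  1 0 0 0 0
  0 0 1 0 0
  0 0 0 0 0
After step 2: ants at (0,0),(1,2),(1,4)
  2 0 1 0 0
  0 0 1 0 1
  0 0 0 0 0
  0 0 0 0 0
After step 3: ants at (0,1),(0,2),(0,4)
  1 1 2 0 1
  0 0 0 0 0
  0 0 0 0 0
  0 0 0 0 0
After step 4: ants at (0,2),(0,1),(1,4)
  0 2 3 0 0
  0 0 0 0 1
  0 0 0 0 0
  0 0 0 0 0

0 2 3 0 0
0 0 0 0 1
0 0 0 0 0
0 0 0 0 0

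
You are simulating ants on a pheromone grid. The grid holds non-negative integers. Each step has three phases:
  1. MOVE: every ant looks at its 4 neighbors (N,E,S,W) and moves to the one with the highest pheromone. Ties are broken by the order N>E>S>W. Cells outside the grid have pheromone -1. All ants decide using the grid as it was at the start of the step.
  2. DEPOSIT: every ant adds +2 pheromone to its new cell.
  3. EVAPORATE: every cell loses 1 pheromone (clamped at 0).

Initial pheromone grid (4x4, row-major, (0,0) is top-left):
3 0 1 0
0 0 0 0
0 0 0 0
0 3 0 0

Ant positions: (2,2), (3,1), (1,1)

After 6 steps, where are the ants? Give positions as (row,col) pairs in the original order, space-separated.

Step 1: ant0:(2,2)->N->(1,2) | ant1:(3,1)->N->(2,1) | ant2:(1,1)->N->(0,1)
  grid max=2 at (0,0)
Step 2: ant0:(1,2)->N->(0,2) | ant1:(2,1)->S->(3,1) | ant2:(0,1)->W->(0,0)
  grid max=3 at (0,0)
Step 3: ant0:(0,2)->E->(0,3) | ant1:(3,1)->N->(2,1) | ant2:(0,0)->E->(0,1)
  grid max=2 at (0,0)
Step 4: ant0:(0,3)->S->(1,3) | ant1:(2,1)->S->(3,1) | ant2:(0,1)->W->(0,0)
  grid max=3 at (0,0)
Step 5: ant0:(1,3)->N->(0,3) | ant1:(3,1)->N->(2,1) | ant2:(0,0)->E->(0,1)
  grid max=2 at (0,0)
Step 6: ant0:(0,3)->S->(1,3) | ant1:(2,1)->S->(3,1) | ant2:(0,1)->W->(0,0)
  grid max=3 at (0,0)

(1,3) (3,1) (0,0)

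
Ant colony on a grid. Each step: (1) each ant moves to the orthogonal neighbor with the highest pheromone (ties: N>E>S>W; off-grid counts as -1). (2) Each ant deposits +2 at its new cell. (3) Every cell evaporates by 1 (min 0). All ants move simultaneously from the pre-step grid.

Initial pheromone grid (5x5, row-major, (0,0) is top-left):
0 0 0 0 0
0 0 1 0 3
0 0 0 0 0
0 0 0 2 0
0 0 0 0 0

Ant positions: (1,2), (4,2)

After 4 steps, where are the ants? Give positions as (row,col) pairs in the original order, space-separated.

Step 1: ant0:(1,2)->N->(0,2) | ant1:(4,2)->N->(3,2)
  grid max=2 at (1,4)
Step 2: ant0:(0,2)->E->(0,3) | ant1:(3,2)->E->(3,3)
  grid max=2 at (3,3)
Step 3: ant0:(0,3)->E->(0,4) | ant1:(3,3)->N->(2,3)
  grid max=1 at (0,4)
Step 4: ant0:(0,4)->S->(1,4) | ant1:(2,3)->S->(3,3)
  grid max=2 at (3,3)

(1,4) (3,3)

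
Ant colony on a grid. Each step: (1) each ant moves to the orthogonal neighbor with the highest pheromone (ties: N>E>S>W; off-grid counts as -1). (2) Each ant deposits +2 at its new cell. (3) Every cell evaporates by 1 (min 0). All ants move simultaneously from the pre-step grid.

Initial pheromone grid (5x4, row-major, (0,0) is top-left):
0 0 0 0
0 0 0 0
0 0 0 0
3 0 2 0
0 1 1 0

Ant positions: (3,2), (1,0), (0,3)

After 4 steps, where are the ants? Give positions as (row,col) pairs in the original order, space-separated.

Step 1: ant0:(3,2)->S->(4,2) | ant1:(1,0)->N->(0,0) | ant2:(0,3)->S->(1,3)
  grid max=2 at (3,0)
Step 2: ant0:(4,2)->N->(3,2) | ant1:(0,0)->E->(0,1) | ant2:(1,3)->N->(0,3)
  grid max=2 at (3,2)
Step 3: ant0:(3,2)->S->(4,2) | ant1:(0,1)->E->(0,2) | ant2:(0,3)->S->(1,3)
  grid max=2 at (4,2)
Step 4: ant0:(4,2)->N->(3,2) | ant1:(0,2)->E->(0,3) | ant2:(1,3)->N->(0,3)
  grid max=3 at (0,3)

(3,2) (0,3) (0,3)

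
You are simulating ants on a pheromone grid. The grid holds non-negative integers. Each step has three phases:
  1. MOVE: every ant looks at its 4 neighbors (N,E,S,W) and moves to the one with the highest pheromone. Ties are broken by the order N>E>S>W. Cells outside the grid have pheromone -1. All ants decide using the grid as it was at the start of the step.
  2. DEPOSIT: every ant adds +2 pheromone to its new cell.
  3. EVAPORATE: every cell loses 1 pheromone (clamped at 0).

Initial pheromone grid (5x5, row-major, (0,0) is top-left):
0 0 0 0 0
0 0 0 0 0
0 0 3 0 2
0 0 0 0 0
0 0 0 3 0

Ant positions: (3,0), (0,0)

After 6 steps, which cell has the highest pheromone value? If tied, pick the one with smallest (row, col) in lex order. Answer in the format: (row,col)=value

Answer: (0,3)=1

Derivation:
Step 1: ant0:(3,0)->N->(2,0) | ant1:(0,0)->E->(0,1)
  grid max=2 at (2,2)
Step 2: ant0:(2,0)->N->(1,0) | ant1:(0,1)->E->(0,2)
  grid max=1 at (0,2)
Step 3: ant0:(1,0)->N->(0,0) | ant1:(0,2)->E->(0,3)
  grid max=1 at (0,0)
Step 4: ant0:(0,0)->E->(0,1) | ant1:(0,3)->E->(0,4)
  grid max=1 at (0,1)
Step 5: ant0:(0,1)->E->(0,2) | ant1:(0,4)->S->(1,4)
  grid max=1 at (0,2)
Step 6: ant0:(0,2)->E->(0,3) | ant1:(1,4)->N->(0,4)
  grid max=1 at (0,3)
Final grid:
  0 0 0 1 1
  0 0 0 0 0
  0 0 0 0 0
  0 0 0 0 0
  0 0 0 0 0
Max pheromone 1 at (0,3)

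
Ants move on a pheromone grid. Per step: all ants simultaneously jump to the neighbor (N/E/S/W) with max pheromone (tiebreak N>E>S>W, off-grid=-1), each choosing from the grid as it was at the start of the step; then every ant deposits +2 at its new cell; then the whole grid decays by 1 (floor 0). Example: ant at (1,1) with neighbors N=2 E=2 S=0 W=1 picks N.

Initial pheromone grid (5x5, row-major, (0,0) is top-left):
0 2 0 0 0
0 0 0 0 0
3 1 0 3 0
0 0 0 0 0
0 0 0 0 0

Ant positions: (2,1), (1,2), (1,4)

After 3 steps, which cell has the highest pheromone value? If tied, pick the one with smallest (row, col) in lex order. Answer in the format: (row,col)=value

Step 1: ant0:(2,1)->W->(2,0) | ant1:(1,2)->N->(0,2) | ant2:(1,4)->N->(0,4)
  grid max=4 at (2,0)
Step 2: ant0:(2,0)->N->(1,0) | ant1:(0,2)->W->(0,1) | ant2:(0,4)->S->(1,4)
  grid max=3 at (2,0)
Step 3: ant0:(1,0)->S->(2,0) | ant1:(0,1)->E->(0,2) | ant2:(1,4)->N->(0,4)
  grid max=4 at (2,0)
Final grid:
  0 1 1 0 1
  0 0 0 0 0
  4 0 0 0 0
  0 0 0 0 0
  0 0 0 0 0
Max pheromone 4 at (2,0)

Answer: (2,0)=4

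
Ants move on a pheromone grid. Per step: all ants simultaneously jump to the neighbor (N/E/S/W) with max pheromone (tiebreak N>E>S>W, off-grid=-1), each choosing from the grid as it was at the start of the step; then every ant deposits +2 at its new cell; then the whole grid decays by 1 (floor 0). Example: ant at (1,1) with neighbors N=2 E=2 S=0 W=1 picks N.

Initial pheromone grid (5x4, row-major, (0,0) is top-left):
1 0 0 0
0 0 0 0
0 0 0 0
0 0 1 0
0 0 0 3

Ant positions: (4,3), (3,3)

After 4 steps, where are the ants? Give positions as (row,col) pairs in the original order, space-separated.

Step 1: ant0:(4,3)->N->(3,3) | ant1:(3,3)->S->(4,3)
  grid max=4 at (4,3)
Step 2: ant0:(3,3)->S->(4,3) | ant1:(4,3)->N->(3,3)
  grid max=5 at (4,3)
Step 3: ant0:(4,3)->N->(3,3) | ant1:(3,3)->S->(4,3)
  grid max=6 at (4,3)
Step 4: ant0:(3,3)->S->(4,3) | ant1:(4,3)->N->(3,3)
  grid max=7 at (4,3)

(4,3) (3,3)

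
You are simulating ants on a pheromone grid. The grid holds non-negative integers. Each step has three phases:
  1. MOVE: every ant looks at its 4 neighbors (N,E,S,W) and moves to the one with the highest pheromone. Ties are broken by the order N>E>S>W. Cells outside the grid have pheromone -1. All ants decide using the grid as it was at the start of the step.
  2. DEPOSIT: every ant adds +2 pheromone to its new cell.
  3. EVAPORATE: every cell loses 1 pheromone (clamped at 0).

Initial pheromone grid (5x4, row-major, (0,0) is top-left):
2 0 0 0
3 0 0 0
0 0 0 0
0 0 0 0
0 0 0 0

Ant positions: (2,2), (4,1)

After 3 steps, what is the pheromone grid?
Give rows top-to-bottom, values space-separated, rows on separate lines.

After step 1: ants at (1,2),(3,1)
  1 0 0 0
  2 0 1 0
  0 0 0 0
  0 1 0 0
  0 0 0 0
After step 2: ants at (0,2),(2,1)
  0 0 1 0
  1 0 0 0
  0 1 0 0
  0 0 0 0
  0 0 0 0
After step 3: ants at (0,3),(1,1)
  0 0 0 1
  0 1 0 0
  0 0 0 0
  0 0 0 0
  0 0 0 0

0 0 0 1
0 1 0 0
0 0 0 0
0 0 0 0
0 0 0 0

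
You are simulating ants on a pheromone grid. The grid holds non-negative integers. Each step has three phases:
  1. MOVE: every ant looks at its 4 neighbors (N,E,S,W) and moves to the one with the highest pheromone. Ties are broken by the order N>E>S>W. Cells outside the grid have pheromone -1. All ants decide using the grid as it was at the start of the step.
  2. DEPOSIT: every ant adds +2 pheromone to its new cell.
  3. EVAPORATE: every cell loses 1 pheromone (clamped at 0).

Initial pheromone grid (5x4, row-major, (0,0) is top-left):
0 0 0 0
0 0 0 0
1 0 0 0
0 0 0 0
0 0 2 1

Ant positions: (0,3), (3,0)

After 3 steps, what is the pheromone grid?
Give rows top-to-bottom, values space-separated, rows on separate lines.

After step 1: ants at (1,3),(2,0)
  0 0 0 0
  0 0 0 1
  2 0 0 0
  0 0 0 0
  0 0 1 0
After step 2: ants at (0,3),(1,0)
  0 0 0 1
  1 0 0 0
  1 0 0 0
  0 0 0 0
  0 0 0 0
After step 3: ants at (1,3),(2,0)
  0 0 0 0
  0 0 0 1
  2 0 0 0
  0 0 0 0
  0 0 0 0

0 0 0 0
0 0 0 1
2 0 0 0
0 0 0 0
0 0 0 0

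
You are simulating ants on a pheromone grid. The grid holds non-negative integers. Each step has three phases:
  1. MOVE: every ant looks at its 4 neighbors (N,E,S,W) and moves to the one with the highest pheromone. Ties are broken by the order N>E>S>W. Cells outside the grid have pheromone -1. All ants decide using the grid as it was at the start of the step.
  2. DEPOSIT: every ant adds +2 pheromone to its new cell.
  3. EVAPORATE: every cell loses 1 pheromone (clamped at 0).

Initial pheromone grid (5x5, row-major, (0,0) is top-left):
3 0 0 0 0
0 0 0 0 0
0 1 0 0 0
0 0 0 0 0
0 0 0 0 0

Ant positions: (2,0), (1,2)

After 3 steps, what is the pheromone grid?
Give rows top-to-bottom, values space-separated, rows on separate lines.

After step 1: ants at (2,1),(0,2)
  2 0 1 0 0
  0 0 0 0 0
  0 2 0 0 0
  0 0 0 0 0
  0 0 0 0 0
After step 2: ants at (1,1),(0,3)
  1 0 0 1 0
  0 1 0 0 0
  0 1 0 0 0
  0 0 0 0 0
  0 0 0 0 0
After step 3: ants at (2,1),(0,4)
  0 0 0 0 1
  0 0 0 0 0
  0 2 0 0 0
  0 0 0 0 0
  0 0 0 0 0

0 0 0 0 1
0 0 0 0 0
0 2 0 0 0
0 0 0 0 0
0 0 0 0 0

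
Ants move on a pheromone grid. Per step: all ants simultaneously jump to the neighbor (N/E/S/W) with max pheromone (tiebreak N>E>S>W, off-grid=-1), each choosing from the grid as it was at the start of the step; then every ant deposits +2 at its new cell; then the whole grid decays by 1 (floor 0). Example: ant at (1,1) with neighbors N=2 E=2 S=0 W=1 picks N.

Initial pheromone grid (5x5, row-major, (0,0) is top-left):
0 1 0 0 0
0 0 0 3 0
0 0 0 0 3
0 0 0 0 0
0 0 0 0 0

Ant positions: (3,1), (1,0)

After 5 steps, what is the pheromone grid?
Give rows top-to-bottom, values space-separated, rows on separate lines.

After step 1: ants at (2,1),(0,0)
  1 0 0 0 0
  0 0 0 2 0
  0 1 0 0 2
  0 0 0 0 0
  0 0 0 0 0
After step 2: ants at (1,1),(0,1)
  0 1 0 0 0
  0 1 0 1 0
  0 0 0 0 1
  0 0 0 0 0
  0 0 0 0 0
After step 3: ants at (0,1),(1,1)
  0 2 0 0 0
  0 2 0 0 0
  0 0 0 0 0
  0 0 0 0 0
  0 0 0 0 0
After step 4: ants at (1,1),(0,1)
  0 3 0 0 0
  0 3 0 0 0
  0 0 0 0 0
  0 0 0 0 0
  0 0 0 0 0
After step 5: ants at (0,1),(1,1)
  0 4 0 0 0
  0 4 0 0 0
  0 0 0 0 0
  0 0 0 0 0
  0 0 0 0 0

0 4 0 0 0
0 4 0 0 0
0 0 0 0 0
0 0 0 0 0
0 0 0 0 0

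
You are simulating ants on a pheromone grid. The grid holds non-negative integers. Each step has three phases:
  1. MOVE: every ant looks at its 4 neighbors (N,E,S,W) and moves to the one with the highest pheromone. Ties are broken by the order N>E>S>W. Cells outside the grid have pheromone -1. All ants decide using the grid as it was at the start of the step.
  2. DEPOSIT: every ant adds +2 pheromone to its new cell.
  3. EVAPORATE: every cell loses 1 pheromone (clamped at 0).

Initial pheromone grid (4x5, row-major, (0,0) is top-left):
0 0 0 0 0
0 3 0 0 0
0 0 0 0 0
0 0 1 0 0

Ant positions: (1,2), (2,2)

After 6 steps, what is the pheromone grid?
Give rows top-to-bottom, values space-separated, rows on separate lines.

After step 1: ants at (1,1),(3,2)
  0 0 0 0 0
  0 4 0 0 0
  0 0 0 0 0
  0 0 2 0 0
After step 2: ants at (0,1),(2,2)
  0 1 0 0 0
  0 3 0 0 0
  0 0 1 0 0
  0 0 1 0 0
After step 3: ants at (1,1),(3,2)
  0 0 0 0 0
  0 4 0 0 0
  0 0 0 0 0
  0 0 2 0 0
After step 4: ants at (0,1),(2,2)
  0 1 0 0 0
  0 3 0 0 0
  0 0 1 0 0
  0 0 1 0 0
After step 5: ants at (1,1),(3,2)
  0 0 0 0 0
  0 4 0 0 0
  0 0 0 0 0
  0 0 2 0 0
After step 6: ants at (0,1),(2,2)
  0 1 0 0 0
  0 3 0 0 0
  0 0 1 0 0
  0 0 1 0 0

0 1 0 0 0
0 3 0 0 0
0 0 1 0 0
0 0 1 0 0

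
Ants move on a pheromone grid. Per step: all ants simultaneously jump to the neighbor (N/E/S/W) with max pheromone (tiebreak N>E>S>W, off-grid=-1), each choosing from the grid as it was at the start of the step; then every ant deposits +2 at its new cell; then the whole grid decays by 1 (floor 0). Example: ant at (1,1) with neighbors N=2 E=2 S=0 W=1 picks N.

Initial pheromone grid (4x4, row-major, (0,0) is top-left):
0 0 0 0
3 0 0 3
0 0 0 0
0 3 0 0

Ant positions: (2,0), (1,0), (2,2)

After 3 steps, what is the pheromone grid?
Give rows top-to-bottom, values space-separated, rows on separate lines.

After step 1: ants at (1,0),(0,0),(1,2)
  1 0 0 0
  4 0 1 2
  0 0 0 0
  0 2 0 0
After step 2: ants at (0,0),(1,0),(1,3)
  2 0 0 0
  5 0 0 3
  0 0 0 0
  0 1 0 0
After step 3: ants at (1,0),(0,0),(0,3)
  3 0 0 1
  6 0 0 2
  0 0 0 0
  0 0 0 0

3 0 0 1
6 0 0 2
0 0 0 0
0 0 0 0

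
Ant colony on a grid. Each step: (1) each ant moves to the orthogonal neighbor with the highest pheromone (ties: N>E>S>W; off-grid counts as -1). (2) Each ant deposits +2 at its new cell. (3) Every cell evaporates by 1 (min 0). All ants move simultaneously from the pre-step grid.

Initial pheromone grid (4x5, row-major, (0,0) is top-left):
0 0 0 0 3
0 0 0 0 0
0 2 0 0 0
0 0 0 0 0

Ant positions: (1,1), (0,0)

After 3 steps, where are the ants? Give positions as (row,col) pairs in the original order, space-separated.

Step 1: ant0:(1,1)->S->(2,1) | ant1:(0,0)->E->(0,1)
  grid max=3 at (2,1)
Step 2: ant0:(2,1)->N->(1,1) | ant1:(0,1)->E->(0,2)
  grid max=2 at (2,1)
Step 3: ant0:(1,1)->S->(2,1) | ant1:(0,2)->E->(0,3)
  grid max=3 at (2,1)

(2,1) (0,3)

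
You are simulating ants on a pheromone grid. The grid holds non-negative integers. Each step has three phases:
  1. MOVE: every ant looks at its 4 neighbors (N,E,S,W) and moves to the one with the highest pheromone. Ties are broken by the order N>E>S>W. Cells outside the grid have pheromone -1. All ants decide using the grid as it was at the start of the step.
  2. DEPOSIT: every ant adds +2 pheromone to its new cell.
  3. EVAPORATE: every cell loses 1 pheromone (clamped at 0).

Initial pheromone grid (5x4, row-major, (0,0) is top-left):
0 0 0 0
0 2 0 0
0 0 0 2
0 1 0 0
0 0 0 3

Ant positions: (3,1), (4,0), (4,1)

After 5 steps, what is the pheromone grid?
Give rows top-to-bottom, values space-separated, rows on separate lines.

After step 1: ants at (2,1),(3,0),(3,1)
  0 0 0 0
  0 1 0 0
  0 1 0 1
  1 2 0 0
  0 0 0 2
After step 2: ants at (3,1),(3,1),(2,1)
  0 0 0 0
  0 0 0 0
  0 2 0 0
  0 5 0 0
  0 0 0 1
After step 3: ants at (2,1),(2,1),(3,1)
  0 0 0 0
  0 0 0 0
  0 5 0 0
  0 6 0 0
  0 0 0 0
After step 4: ants at (3,1),(3,1),(2,1)
  0 0 0 0
  0 0 0 0
  0 6 0 0
  0 9 0 0
  0 0 0 0
After step 5: ants at (2,1),(2,1),(3,1)
  0 0 0 0
  0 0 0 0
  0 9 0 0
  0 10 0 0
  0 0 0 0

0 0 0 0
0 0 0 0
0 9 0 0
0 10 0 0
0 0 0 0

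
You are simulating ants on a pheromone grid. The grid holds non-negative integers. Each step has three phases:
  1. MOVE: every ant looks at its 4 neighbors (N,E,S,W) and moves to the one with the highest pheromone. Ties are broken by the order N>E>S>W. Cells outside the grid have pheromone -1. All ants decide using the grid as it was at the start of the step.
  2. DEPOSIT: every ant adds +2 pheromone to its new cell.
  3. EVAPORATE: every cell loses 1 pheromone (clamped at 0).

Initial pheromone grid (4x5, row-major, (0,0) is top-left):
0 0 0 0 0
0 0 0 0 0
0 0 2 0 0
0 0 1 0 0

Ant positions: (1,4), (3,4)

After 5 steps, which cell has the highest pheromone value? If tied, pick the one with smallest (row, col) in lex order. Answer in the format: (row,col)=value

Step 1: ant0:(1,4)->N->(0,4) | ant1:(3,4)->N->(2,4)
  grid max=1 at (0,4)
Step 2: ant0:(0,4)->S->(1,4) | ant1:(2,4)->N->(1,4)
  grid max=3 at (1,4)
Step 3: ant0:(1,4)->N->(0,4) | ant1:(1,4)->N->(0,4)
  grid max=3 at (0,4)
Step 4: ant0:(0,4)->S->(1,4) | ant1:(0,4)->S->(1,4)
  grid max=5 at (1,4)
Step 5: ant0:(1,4)->N->(0,4) | ant1:(1,4)->N->(0,4)
  grid max=5 at (0,4)
Final grid:
  0 0 0 0 5
  0 0 0 0 4
  0 0 0 0 0
  0 0 0 0 0
Max pheromone 5 at (0,4)

Answer: (0,4)=5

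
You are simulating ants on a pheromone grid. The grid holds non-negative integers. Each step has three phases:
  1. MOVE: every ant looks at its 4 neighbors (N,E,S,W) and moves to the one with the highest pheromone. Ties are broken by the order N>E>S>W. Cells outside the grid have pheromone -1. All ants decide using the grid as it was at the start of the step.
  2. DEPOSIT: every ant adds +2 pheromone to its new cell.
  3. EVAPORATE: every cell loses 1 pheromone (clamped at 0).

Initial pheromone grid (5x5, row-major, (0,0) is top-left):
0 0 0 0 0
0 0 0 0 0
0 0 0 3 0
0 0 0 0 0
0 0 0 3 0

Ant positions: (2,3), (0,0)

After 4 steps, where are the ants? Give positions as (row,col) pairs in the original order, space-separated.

Step 1: ant0:(2,3)->N->(1,3) | ant1:(0,0)->E->(0,1)
  grid max=2 at (2,3)
Step 2: ant0:(1,3)->S->(2,3) | ant1:(0,1)->E->(0,2)
  grid max=3 at (2,3)
Step 3: ant0:(2,3)->N->(1,3) | ant1:(0,2)->E->(0,3)
  grid max=2 at (2,3)
Step 4: ant0:(1,3)->S->(2,3) | ant1:(0,3)->S->(1,3)
  grid max=3 at (2,3)

(2,3) (1,3)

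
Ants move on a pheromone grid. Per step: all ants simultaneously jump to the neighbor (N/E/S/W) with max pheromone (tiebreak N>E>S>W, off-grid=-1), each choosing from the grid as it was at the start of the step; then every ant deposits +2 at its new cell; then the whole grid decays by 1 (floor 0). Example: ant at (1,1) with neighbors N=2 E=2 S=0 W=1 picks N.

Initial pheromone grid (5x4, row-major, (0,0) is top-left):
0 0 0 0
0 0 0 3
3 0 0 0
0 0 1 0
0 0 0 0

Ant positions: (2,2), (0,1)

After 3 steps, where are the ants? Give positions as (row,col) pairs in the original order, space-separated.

Step 1: ant0:(2,2)->S->(3,2) | ant1:(0,1)->E->(0,2)
  grid max=2 at (1,3)
Step 2: ant0:(3,2)->N->(2,2) | ant1:(0,2)->E->(0,3)
  grid max=1 at (0,3)
Step 3: ant0:(2,2)->S->(3,2) | ant1:(0,3)->S->(1,3)
  grid max=2 at (1,3)

(3,2) (1,3)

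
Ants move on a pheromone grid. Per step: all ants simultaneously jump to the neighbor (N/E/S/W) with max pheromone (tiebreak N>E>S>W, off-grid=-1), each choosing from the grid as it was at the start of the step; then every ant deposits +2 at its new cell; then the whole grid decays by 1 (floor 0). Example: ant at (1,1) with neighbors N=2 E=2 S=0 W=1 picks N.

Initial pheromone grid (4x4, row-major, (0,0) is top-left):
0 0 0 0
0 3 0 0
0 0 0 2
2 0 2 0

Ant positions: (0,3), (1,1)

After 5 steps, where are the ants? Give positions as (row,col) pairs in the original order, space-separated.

Step 1: ant0:(0,3)->S->(1,3) | ant1:(1,1)->N->(0,1)
  grid max=2 at (1,1)
Step 2: ant0:(1,3)->S->(2,3) | ant1:(0,1)->S->(1,1)
  grid max=3 at (1,1)
Step 3: ant0:(2,3)->N->(1,3) | ant1:(1,1)->N->(0,1)
  grid max=2 at (1,1)
Step 4: ant0:(1,3)->S->(2,3) | ant1:(0,1)->S->(1,1)
  grid max=3 at (1,1)
Step 5: ant0:(2,3)->N->(1,3) | ant1:(1,1)->N->(0,1)
  grid max=2 at (1,1)

(1,3) (0,1)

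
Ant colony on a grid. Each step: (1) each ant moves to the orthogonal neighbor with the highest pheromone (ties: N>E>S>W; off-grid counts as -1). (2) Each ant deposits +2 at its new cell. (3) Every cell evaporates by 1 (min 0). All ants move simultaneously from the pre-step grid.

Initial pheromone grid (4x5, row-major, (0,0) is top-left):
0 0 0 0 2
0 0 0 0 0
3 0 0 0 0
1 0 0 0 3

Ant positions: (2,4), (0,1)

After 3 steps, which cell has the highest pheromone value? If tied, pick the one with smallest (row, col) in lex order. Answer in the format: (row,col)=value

Step 1: ant0:(2,4)->S->(3,4) | ant1:(0,1)->E->(0,2)
  grid max=4 at (3,4)
Step 2: ant0:(3,4)->N->(2,4) | ant1:(0,2)->E->(0,3)
  grid max=3 at (3,4)
Step 3: ant0:(2,4)->S->(3,4) | ant1:(0,3)->E->(0,4)
  grid max=4 at (3,4)
Final grid:
  0 0 0 0 1
  0 0 0 0 0
  0 0 0 0 0
  0 0 0 0 4
Max pheromone 4 at (3,4)

Answer: (3,4)=4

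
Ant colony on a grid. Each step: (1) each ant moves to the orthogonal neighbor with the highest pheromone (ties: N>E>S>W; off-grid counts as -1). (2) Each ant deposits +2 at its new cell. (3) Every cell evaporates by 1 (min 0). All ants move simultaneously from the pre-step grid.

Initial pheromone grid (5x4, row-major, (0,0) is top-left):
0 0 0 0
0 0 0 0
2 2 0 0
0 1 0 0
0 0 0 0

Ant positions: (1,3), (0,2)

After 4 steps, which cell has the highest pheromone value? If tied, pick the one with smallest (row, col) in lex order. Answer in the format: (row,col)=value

Answer: (1,3)=5

Derivation:
Step 1: ant0:(1,3)->N->(0,3) | ant1:(0,2)->E->(0,3)
  grid max=3 at (0,3)
Step 2: ant0:(0,3)->S->(1,3) | ant1:(0,3)->S->(1,3)
  grid max=3 at (1,3)
Step 3: ant0:(1,3)->N->(0,3) | ant1:(1,3)->N->(0,3)
  grid max=5 at (0,3)
Step 4: ant0:(0,3)->S->(1,3) | ant1:(0,3)->S->(1,3)
  grid max=5 at (1,3)
Final grid:
  0 0 0 4
  0 0 0 5
  0 0 0 0
  0 0 0 0
  0 0 0 0
Max pheromone 5 at (1,3)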